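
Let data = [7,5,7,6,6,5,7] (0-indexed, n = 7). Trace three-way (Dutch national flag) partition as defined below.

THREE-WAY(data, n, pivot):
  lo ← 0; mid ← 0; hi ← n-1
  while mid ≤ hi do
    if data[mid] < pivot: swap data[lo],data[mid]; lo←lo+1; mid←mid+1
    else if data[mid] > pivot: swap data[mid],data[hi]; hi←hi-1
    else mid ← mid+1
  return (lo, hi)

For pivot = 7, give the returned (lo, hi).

(4, 6)

lo=0 mid=0 hi=6
7=7: mid=1
5<7: swap(0,1), lo=1 mid=2 ⇒ [5,7,7,6,6,5,7]
7=7: mid=3
6<7: swap(1,3), lo=2 mid=4 ⇒ [5,6,7,7,6,5,7]
6<7: swap(2,4), lo=3 mid=5 ⇒ [5,6,6,7,7,5,7]
5<7: swap(3,5), lo=4 mid=6 ⇒ [5,6,6,5,7,7,7]
7=7: mid=7
done. lo=4 hi=6; data=[5,6,6,5,7,7,7]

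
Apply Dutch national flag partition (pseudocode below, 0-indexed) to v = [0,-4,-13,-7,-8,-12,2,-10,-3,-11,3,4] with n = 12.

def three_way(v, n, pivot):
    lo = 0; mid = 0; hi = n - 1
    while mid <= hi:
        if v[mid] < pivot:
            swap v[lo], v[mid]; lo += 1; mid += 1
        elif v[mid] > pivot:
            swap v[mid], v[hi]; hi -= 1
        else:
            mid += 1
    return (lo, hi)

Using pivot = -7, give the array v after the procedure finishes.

[-11,-10,-13,-8,-12,-7,2,-3,-4,3,4,0]

lo=0 mid=0 hi=11
0>-7: swap(0,11), hi=10 ⇒ [4,-4,-13,-7,-8,-12,2,-10,-3,-11,3,0]
4>-7: swap(0,10), hi=9 ⇒ [3,-4,-13,-7,-8,-12,2,-10,-3,-11,4,0]
3>-7: swap(0,9), hi=8 ⇒ [-11,-4,-13,-7,-8,-12,2,-10,-3,3,4,0]
-11<-7: swap(0,0), lo=1 mid=1 ⇒ [-11,-4,-13,-7,-8,-12,2,-10,-3,3,4,0]
-4>-7: swap(1,8), hi=7 ⇒ [-11,-3,-13,-7,-8,-12,2,-10,-4,3,4,0]
-3>-7: swap(1,7), hi=6 ⇒ [-11,-10,-13,-7,-8,-12,2,-3,-4,3,4,0]
-10<-7: swap(1,1), lo=2 mid=2 ⇒ [-11,-10,-13,-7,-8,-12,2,-3,-4,3,4,0]
-13<-7: swap(2,2), lo=3 mid=3 ⇒ [-11,-10,-13,-7,-8,-12,2,-3,-4,3,4,0]
-7=-7: mid=4
-8<-7: swap(3,4), lo=4 mid=5 ⇒ [-11,-10,-13,-8,-7,-12,2,-3,-4,3,4,0]
-12<-7: swap(4,5), lo=5 mid=6 ⇒ [-11,-10,-13,-8,-12,-7,2,-3,-4,3,4,0]
2>-7: swap(6,6), hi=5 ⇒ [-11,-10,-13,-8,-12,-7,2,-3,-4,3,4,0]
done. lo=5 hi=5; v=[-11,-10,-13,-8,-12,-7,2,-3,-4,3,4,0]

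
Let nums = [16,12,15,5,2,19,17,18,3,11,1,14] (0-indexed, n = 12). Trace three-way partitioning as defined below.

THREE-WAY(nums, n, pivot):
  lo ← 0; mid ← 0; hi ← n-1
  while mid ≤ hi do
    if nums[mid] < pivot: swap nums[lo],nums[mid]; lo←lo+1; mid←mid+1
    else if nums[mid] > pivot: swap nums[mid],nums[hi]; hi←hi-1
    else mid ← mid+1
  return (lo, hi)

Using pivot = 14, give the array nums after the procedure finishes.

[12,1,5,2,11,3,14,18,17,19,15,16]

lo=0 mid=0 hi=11
16>14: swap(0,11), hi=10 ⇒ [14,12,15,5,2,19,17,18,3,11,1,16]
14=14: mid=1
12<14: swap(0,1), lo=1 mid=2 ⇒ [12,14,15,5,2,19,17,18,3,11,1,16]
15>14: swap(2,10), hi=9 ⇒ [12,14,1,5,2,19,17,18,3,11,15,16]
1<14: swap(1,2), lo=2 mid=3 ⇒ [12,1,14,5,2,19,17,18,3,11,15,16]
5<14: swap(2,3), lo=3 mid=4 ⇒ [12,1,5,14,2,19,17,18,3,11,15,16]
2<14: swap(3,4), lo=4 mid=5 ⇒ [12,1,5,2,14,19,17,18,3,11,15,16]
19>14: swap(5,9), hi=8 ⇒ [12,1,5,2,14,11,17,18,3,19,15,16]
11<14: swap(4,5), lo=5 mid=6 ⇒ [12,1,5,2,11,14,17,18,3,19,15,16]
17>14: swap(6,8), hi=7 ⇒ [12,1,5,2,11,14,3,18,17,19,15,16]
3<14: swap(5,6), lo=6 mid=7 ⇒ [12,1,5,2,11,3,14,18,17,19,15,16]
18>14: swap(7,7), hi=6 ⇒ [12,1,5,2,11,3,14,18,17,19,15,16]
done. lo=6 hi=6; nums=[12,1,5,2,11,3,14,18,17,19,15,16]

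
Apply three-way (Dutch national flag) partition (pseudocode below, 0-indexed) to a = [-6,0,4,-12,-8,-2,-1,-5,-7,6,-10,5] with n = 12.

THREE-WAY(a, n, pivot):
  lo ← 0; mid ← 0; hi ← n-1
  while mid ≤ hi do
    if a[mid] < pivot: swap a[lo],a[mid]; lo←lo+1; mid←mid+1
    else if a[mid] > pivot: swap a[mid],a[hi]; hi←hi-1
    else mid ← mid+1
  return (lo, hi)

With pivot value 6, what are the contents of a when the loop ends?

[-6,0,4,-12,-8,-2,-1,-5,-7,-10,5,6]

lo=0 mid=0 hi=11
-6<6: swap(0,0), lo=1 mid=1 ⇒ [-6,0,4,-12,-8,-2,-1,-5,-7,6,-10,5]
0<6: swap(1,1), lo=2 mid=2 ⇒ [-6,0,4,-12,-8,-2,-1,-5,-7,6,-10,5]
4<6: swap(2,2), lo=3 mid=3 ⇒ [-6,0,4,-12,-8,-2,-1,-5,-7,6,-10,5]
-12<6: swap(3,3), lo=4 mid=4 ⇒ [-6,0,4,-12,-8,-2,-1,-5,-7,6,-10,5]
-8<6: swap(4,4), lo=5 mid=5 ⇒ [-6,0,4,-12,-8,-2,-1,-5,-7,6,-10,5]
-2<6: swap(5,5), lo=6 mid=6 ⇒ [-6,0,4,-12,-8,-2,-1,-5,-7,6,-10,5]
-1<6: swap(6,6), lo=7 mid=7 ⇒ [-6,0,4,-12,-8,-2,-1,-5,-7,6,-10,5]
-5<6: swap(7,7), lo=8 mid=8 ⇒ [-6,0,4,-12,-8,-2,-1,-5,-7,6,-10,5]
-7<6: swap(8,8), lo=9 mid=9 ⇒ [-6,0,4,-12,-8,-2,-1,-5,-7,6,-10,5]
6=6: mid=10
-10<6: swap(9,10), lo=10 mid=11 ⇒ [-6,0,4,-12,-8,-2,-1,-5,-7,-10,6,5]
5<6: swap(10,11), lo=11 mid=12 ⇒ [-6,0,4,-12,-8,-2,-1,-5,-7,-10,5,6]
done. lo=11 hi=11; a=[-6,0,4,-12,-8,-2,-1,-5,-7,-10,5,6]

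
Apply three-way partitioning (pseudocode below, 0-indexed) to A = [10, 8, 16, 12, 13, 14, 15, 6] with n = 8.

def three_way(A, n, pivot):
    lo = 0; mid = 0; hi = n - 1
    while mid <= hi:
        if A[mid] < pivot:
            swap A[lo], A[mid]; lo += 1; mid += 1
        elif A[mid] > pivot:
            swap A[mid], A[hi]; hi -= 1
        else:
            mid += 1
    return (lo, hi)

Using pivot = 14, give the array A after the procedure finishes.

pivot = 14; lo=0, mid=0, hi=7
A[mid]=10<14: swap A[0],A[0]; lo=1,mid=1 → [10, 8, 16, 12, 13, 14, 15, 6]
A[mid]=8<14: swap A[1],A[1]; lo=2,mid=2 → [10, 8, 16, 12, 13, 14, 15, 6]
A[mid]=16>14: swap A[2],A[7]; hi=6 → [10, 8, 6, 12, 13, 14, 15, 16]
A[mid]=6<14: swap A[2],A[2]; lo=3,mid=3 → [10, 8, 6, 12, 13, 14, 15, 16]
A[mid]=12<14: swap A[3],A[3]; lo=4,mid=4 → [10, 8, 6, 12, 13, 14, 15, 16]
A[mid]=13<14: swap A[4],A[4]; lo=5,mid=5 → [10, 8, 6, 12, 13, 14, 15, 16]
A[mid]=14=14: mid=6
A[mid]=15>14: swap A[6],A[6]; hi=5 → [10, 8, 6, 12, 13, 14, 15, 16]
end: lo=5, hi=5; A = [10, 8, 6, 12, 13, 14, 15, 16]

[10, 8, 6, 12, 13, 14, 15, 16]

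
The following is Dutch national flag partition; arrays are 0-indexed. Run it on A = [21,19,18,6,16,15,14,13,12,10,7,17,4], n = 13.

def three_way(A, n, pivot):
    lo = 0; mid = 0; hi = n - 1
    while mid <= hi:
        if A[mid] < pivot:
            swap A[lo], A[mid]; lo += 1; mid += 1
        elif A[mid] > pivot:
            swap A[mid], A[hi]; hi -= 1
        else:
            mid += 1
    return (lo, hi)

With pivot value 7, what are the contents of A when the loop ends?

pivot = 7; lo=0, mid=0, hi=12
A[mid]=21>7: swap A[0],A[12]; hi=11 → [4,19,18,6,16,15,14,13,12,10,7,17,21]
A[mid]=4<7: swap A[0],A[0]; lo=1,mid=1 → [4,19,18,6,16,15,14,13,12,10,7,17,21]
A[mid]=19>7: swap A[1],A[11]; hi=10 → [4,17,18,6,16,15,14,13,12,10,7,19,21]
A[mid]=17>7: swap A[1],A[10]; hi=9 → [4,7,18,6,16,15,14,13,12,10,17,19,21]
A[mid]=7=7: mid=2
A[mid]=18>7: swap A[2],A[9]; hi=8 → [4,7,10,6,16,15,14,13,12,18,17,19,21]
A[mid]=10>7: swap A[2],A[8]; hi=7 → [4,7,12,6,16,15,14,13,10,18,17,19,21]
A[mid]=12>7: swap A[2],A[7]; hi=6 → [4,7,13,6,16,15,14,12,10,18,17,19,21]
A[mid]=13>7: swap A[2],A[6]; hi=5 → [4,7,14,6,16,15,13,12,10,18,17,19,21]
A[mid]=14>7: swap A[2],A[5]; hi=4 → [4,7,15,6,16,14,13,12,10,18,17,19,21]
A[mid]=15>7: swap A[2],A[4]; hi=3 → [4,7,16,6,15,14,13,12,10,18,17,19,21]
A[mid]=16>7: swap A[2],A[3]; hi=2 → [4,7,6,16,15,14,13,12,10,18,17,19,21]
A[mid]=6<7: swap A[1],A[2]; lo=2,mid=3 → [4,6,7,16,15,14,13,12,10,18,17,19,21]
end: lo=2, hi=2; A = [4,6,7,16,15,14,13,12,10,18,17,19,21]

[4,6,7,16,15,14,13,12,10,18,17,19,21]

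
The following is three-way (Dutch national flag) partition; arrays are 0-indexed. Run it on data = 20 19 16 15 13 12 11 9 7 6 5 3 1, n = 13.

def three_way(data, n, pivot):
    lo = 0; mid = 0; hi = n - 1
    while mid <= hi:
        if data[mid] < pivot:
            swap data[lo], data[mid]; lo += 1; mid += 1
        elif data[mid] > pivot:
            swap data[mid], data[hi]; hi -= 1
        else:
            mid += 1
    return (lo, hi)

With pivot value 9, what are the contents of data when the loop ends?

lo=0 mid=0 hi=12
20>9: swap(0,12), hi=11 ⇒ 1 19 16 15 13 12 11 9 7 6 5 3 20
1<9: swap(0,0), lo=1 mid=1 ⇒ 1 19 16 15 13 12 11 9 7 6 5 3 20
19>9: swap(1,11), hi=10 ⇒ 1 3 16 15 13 12 11 9 7 6 5 19 20
3<9: swap(1,1), lo=2 mid=2 ⇒ 1 3 16 15 13 12 11 9 7 6 5 19 20
16>9: swap(2,10), hi=9 ⇒ 1 3 5 15 13 12 11 9 7 6 16 19 20
5<9: swap(2,2), lo=3 mid=3 ⇒ 1 3 5 15 13 12 11 9 7 6 16 19 20
15>9: swap(3,9), hi=8 ⇒ 1 3 5 6 13 12 11 9 7 15 16 19 20
6<9: swap(3,3), lo=4 mid=4 ⇒ 1 3 5 6 13 12 11 9 7 15 16 19 20
13>9: swap(4,8), hi=7 ⇒ 1 3 5 6 7 12 11 9 13 15 16 19 20
7<9: swap(4,4), lo=5 mid=5 ⇒ 1 3 5 6 7 12 11 9 13 15 16 19 20
12>9: swap(5,7), hi=6 ⇒ 1 3 5 6 7 9 11 12 13 15 16 19 20
9=9: mid=6
11>9: swap(6,6), hi=5 ⇒ 1 3 5 6 7 9 11 12 13 15 16 19 20
done. lo=5 hi=5; data=1 3 5 6 7 9 11 12 13 15 16 19 20

1 3 5 6 7 9 11 12 13 15 16 19 20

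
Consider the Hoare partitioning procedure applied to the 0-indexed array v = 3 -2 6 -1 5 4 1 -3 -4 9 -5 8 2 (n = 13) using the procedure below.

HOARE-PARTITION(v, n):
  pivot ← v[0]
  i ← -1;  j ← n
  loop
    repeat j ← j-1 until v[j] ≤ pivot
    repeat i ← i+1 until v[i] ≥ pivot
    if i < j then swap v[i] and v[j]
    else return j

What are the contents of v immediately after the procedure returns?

2 -2 -5 -1 -4 -3 1 4 5 9 6 8 3

pivot = v[0] = 3; i = -1, j = 13
j→12 (v[12]=2≤3), i→0 (v[0]=3≥3); i<j, swap → 2 -2 6 -1 5 4 1 -3 -4 9 -5 8 3
j→10 (v[10]=-5≤3), i→2 (v[2]=6≥3); i<j, swap → 2 -2 -5 -1 5 4 1 -3 -4 9 6 8 3
j→8 (v[8]=-4≤3), i→4 (v[4]=5≥3); i<j, swap → 2 -2 -5 -1 -4 4 1 -3 5 9 6 8 3
j→7 (v[7]=-3≤3), i→5 (v[5]=4≥3); i<j, swap → 2 -2 -5 -1 -4 -3 1 4 5 9 6 8 3
j→6, i→7; i≥j, return j=6. v = 2 -2 -5 -1 -4 -3 1 4 5 9 6 8 3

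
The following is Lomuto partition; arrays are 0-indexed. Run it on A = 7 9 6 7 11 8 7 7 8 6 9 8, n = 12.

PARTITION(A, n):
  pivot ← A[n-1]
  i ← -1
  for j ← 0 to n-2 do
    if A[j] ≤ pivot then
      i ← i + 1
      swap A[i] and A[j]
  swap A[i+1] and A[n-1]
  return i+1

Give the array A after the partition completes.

7 6 7 8 7 7 8 6 8 9 9 11

pivot = A[11] = 8; i = -1
j=0: A[0]=7 ≤ 8 → i=0, swap A[0],A[0] (no change) → 7 9 6 7 11 8 7 7 8 6 9 8
j=1: A[1]=9 > 8 → no swap
j=2: A[2]=6 ≤ 8 → i=1, swap A[1],A[2] → 7 6 9 7 11 8 7 7 8 6 9 8
j=3: A[3]=7 ≤ 8 → i=2, swap A[2],A[3] → 7 6 7 9 11 8 7 7 8 6 9 8
j=4: A[4]=11 > 8 → no swap
j=5: A[5]=8 ≤ 8 → i=3, swap A[3],A[5] → 7 6 7 8 11 9 7 7 8 6 9 8
j=6: A[6]=7 ≤ 8 → i=4, swap A[4],A[6] → 7 6 7 8 7 9 11 7 8 6 9 8
j=7: A[7]=7 ≤ 8 → i=5, swap A[5],A[7] → 7 6 7 8 7 7 11 9 8 6 9 8
j=8: A[8]=8 ≤ 8 → i=6, swap A[6],A[8] → 7 6 7 8 7 7 8 9 11 6 9 8
j=9: A[9]=6 ≤ 8 → i=7, swap A[7],A[9] → 7 6 7 8 7 7 8 6 11 9 9 8
j=10: A[10]=9 > 8 → no swap
final swap A[8],A[11] → 7 6 7 8 7 7 8 6 8 9 9 11; return 8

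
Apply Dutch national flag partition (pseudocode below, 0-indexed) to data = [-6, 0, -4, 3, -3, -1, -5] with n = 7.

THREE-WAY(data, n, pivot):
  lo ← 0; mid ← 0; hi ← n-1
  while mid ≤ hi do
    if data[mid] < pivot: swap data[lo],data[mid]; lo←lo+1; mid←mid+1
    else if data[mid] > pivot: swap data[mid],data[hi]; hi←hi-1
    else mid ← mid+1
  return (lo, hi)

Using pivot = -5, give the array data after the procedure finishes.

[-6, -5, 3, -3, -1, -4, 0]

pivot = -5; lo=0, mid=0, hi=6
data[mid]=-6<-5: swap data[0],data[0]; lo=1,mid=1 → [-6, 0, -4, 3, -3, -1, -5]
data[mid]=0>-5: swap data[1],data[6]; hi=5 → [-6, -5, -4, 3, -3, -1, 0]
data[mid]=-5=-5: mid=2
data[mid]=-4>-5: swap data[2],data[5]; hi=4 → [-6, -5, -1, 3, -3, -4, 0]
data[mid]=-1>-5: swap data[2],data[4]; hi=3 → [-6, -5, -3, 3, -1, -4, 0]
data[mid]=-3>-5: swap data[2],data[3]; hi=2 → [-6, -5, 3, -3, -1, -4, 0]
data[mid]=3>-5: swap data[2],data[2]; hi=1 → [-6, -5, 3, -3, -1, -4, 0]
end: lo=1, hi=1; data = [-6, -5, 3, -3, -1, -4, 0]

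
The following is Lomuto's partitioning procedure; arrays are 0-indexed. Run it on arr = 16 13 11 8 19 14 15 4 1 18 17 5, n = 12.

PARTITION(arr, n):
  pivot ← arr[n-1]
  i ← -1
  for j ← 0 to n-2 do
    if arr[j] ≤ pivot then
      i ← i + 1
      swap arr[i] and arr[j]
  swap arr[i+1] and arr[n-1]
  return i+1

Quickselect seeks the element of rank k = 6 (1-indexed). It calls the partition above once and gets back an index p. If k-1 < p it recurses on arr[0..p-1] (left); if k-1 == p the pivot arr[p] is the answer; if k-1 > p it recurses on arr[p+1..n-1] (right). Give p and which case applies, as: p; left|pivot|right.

pivot=5, i=-1
j=0: 16>5, skip
j=1: 13>5, skip
j=2: 11>5, skip
j=3: 8>5, skip
j=4: 19>5, skip
j=5: 14>5, skip
j=6: 15>5, skip
j=7: 4≤5, i=0, swap(0,7) ⇒ 4 13 11 8 19 14 15 16 1 18 17 5
j=8: 1≤5, i=1, swap(1,8) ⇒ 4 1 11 8 19 14 15 16 13 18 17 5
j=9: 18>5, skip
j=10: 17>5, skip
swap(2,11) ⇒ 4 1 5 8 19 14 15 16 13 18 17 11; return 2
p = 2; k-1 = 5 > 2 ⇒ right

2; right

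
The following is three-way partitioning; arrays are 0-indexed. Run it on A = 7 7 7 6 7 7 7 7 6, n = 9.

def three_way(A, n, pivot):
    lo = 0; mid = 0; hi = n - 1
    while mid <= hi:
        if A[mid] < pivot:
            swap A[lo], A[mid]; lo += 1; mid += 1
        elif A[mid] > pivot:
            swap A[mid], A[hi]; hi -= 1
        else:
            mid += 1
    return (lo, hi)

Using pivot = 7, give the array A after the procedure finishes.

pivot = 7; lo=0, mid=0, hi=8
A[mid]=7=7: mid=1
A[mid]=7=7: mid=2
A[mid]=7=7: mid=3
A[mid]=6<7: swap A[0],A[3]; lo=1,mid=4 → 6 7 7 7 7 7 7 7 6
A[mid]=7=7: mid=5
A[mid]=7=7: mid=6
A[mid]=7=7: mid=7
A[mid]=7=7: mid=8
A[mid]=6<7: swap A[1],A[8]; lo=2,mid=9 → 6 6 7 7 7 7 7 7 7
end: lo=2, hi=8; A = 6 6 7 7 7 7 7 7 7

6 6 7 7 7 7 7 7 7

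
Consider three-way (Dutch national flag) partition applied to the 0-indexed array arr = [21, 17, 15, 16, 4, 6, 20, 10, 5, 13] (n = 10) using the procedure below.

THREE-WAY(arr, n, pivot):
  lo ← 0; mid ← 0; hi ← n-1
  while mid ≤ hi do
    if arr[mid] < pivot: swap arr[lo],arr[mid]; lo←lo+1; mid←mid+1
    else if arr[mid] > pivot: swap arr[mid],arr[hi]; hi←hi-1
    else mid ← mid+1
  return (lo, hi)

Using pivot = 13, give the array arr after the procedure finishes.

[5, 10, 6, 4, 13, 20, 16, 15, 17, 21]

lo=0 mid=0 hi=9
21>13: swap(0,9), hi=8 ⇒ [13, 17, 15, 16, 4, 6, 20, 10, 5, 21]
13=13: mid=1
17>13: swap(1,8), hi=7 ⇒ [13, 5, 15, 16, 4, 6, 20, 10, 17, 21]
5<13: swap(0,1), lo=1 mid=2 ⇒ [5, 13, 15, 16, 4, 6, 20, 10, 17, 21]
15>13: swap(2,7), hi=6 ⇒ [5, 13, 10, 16, 4, 6, 20, 15, 17, 21]
10<13: swap(1,2), lo=2 mid=3 ⇒ [5, 10, 13, 16, 4, 6, 20, 15, 17, 21]
16>13: swap(3,6), hi=5 ⇒ [5, 10, 13, 20, 4, 6, 16, 15, 17, 21]
20>13: swap(3,5), hi=4 ⇒ [5, 10, 13, 6, 4, 20, 16, 15, 17, 21]
6<13: swap(2,3), lo=3 mid=4 ⇒ [5, 10, 6, 13, 4, 20, 16, 15, 17, 21]
4<13: swap(3,4), lo=4 mid=5 ⇒ [5, 10, 6, 4, 13, 20, 16, 15, 17, 21]
done. lo=4 hi=4; arr=[5, 10, 6, 4, 13, 20, 16, 15, 17, 21]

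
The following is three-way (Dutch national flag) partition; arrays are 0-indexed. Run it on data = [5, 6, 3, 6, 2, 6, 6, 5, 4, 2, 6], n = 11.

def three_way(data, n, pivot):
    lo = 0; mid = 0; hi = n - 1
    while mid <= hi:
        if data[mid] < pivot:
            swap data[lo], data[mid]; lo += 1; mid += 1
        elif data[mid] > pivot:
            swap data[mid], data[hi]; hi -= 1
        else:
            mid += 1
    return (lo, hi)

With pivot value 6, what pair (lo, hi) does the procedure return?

(6, 10)

lo=0 mid=0 hi=10
5<6: swap(0,0), lo=1 mid=1 ⇒ [5, 6, 3, 6, 2, 6, 6, 5, 4, 2, 6]
6=6: mid=2
3<6: swap(1,2), lo=2 mid=3 ⇒ [5, 3, 6, 6, 2, 6, 6, 5, 4, 2, 6]
6=6: mid=4
2<6: swap(2,4), lo=3 mid=5 ⇒ [5, 3, 2, 6, 6, 6, 6, 5, 4, 2, 6]
6=6: mid=6
6=6: mid=7
5<6: swap(3,7), lo=4 mid=8 ⇒ [5, 3, 2, 5, 6, 6, 6, 6, 4, 2, 6]
4<6: swap(4,8), lo=5 mid=9 ⇒ [5, 3, 2, 5, 4, 6, 6, 6, 6, 2, 6]
2<6: swap(5,9), lo=6 mid=10 ⇒ [5, 3, 2, 5, 4, 2, 6, 6, 6, 6, 6]
6=6: mid=11
done. lo=6 hi=10; data=[5, 3, 2, 5, 4, 2, 6, 6, 6, 6, 6]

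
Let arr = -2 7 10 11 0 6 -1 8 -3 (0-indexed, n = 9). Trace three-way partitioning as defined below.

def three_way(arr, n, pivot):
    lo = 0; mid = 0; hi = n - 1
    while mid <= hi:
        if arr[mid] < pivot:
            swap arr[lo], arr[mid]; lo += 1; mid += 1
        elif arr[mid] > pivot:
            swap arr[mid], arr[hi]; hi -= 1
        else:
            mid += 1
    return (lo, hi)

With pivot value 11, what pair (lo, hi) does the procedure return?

(8, 8)

lo=0 mid=0 hi=8
-2<11: swap(0,0), lo=1 mid=1 ⇒ -2 7 10 11 0 6 -1 8 -3
7<11: swap(1,1), lo=2 mid=2 ⇒ -2 7 10 11 0 6 -1 8 -3
10<11: swap(2,2), lo=3 mid=3 ⇒ -2 7 10 11 0 6 -1 8 -3
11=11: mid=4
0<11: swap(3,4), lo=4 mid=5 ⇒ -2 7 10 0 11 6 -1 8 -3
6<11: swap(4,5), lo=5 mid=6 ⇒ -2 7 10 0 6 11 -1 8 -3
-1<11: swap(5,6), lo=6 mid=7 ⇒ -2 7 10 0 6 -1 11 8 -3
8<11: swap(6,7), lo=7 mid=8 ⇒ -2 7 10 0 6 -1 8 11 -3
-3<11: swap(7,8), lo=8 mid=9 ⇒ -2 7 10 0 6 -1 8 -3 11
done. lo=8 hi=8; arr=-2 7 10 0 6 -1 8 -3 11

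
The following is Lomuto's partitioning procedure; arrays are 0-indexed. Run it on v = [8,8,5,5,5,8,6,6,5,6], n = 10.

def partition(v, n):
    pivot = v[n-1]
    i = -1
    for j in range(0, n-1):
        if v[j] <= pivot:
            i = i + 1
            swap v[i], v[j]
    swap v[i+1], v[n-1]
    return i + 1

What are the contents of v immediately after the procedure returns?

pivot=6, i=-1
j=0: 8>6, skip
j=1: 8>6, skip
j=2: 5≤6, i=0, swap(0,2) ⇒ [5,8,8,5,5,8,6,6,5,6]
j=3: 5≤6, i=1, swap(1,3) ⇒ [5,5,8,8,5,8,6,6,5,6]
j=4: 5≤6, i=2, swap(2,4) ⇒ [5,5,5,8,8,8,6,6,5,6]
j=5: 8>6, skip
j=6: 6≤6, i=3, swap(3,6) ⇒ [5,5,5,6,8,8,8,6,5,6]
j=7: 6≤6, i=4, swap(4,7) ⇒ [5,5,5,6,6,8,8,8,5,6]
j=8: 5≤6, i=5, swap(5,8) ⇒ [5,5,5,6,6,5,8,8,8,6]
swap(6,9) ⇒ [5,5,5,6,6,5,6,8,8,8]; return 6

[5,5,5,6,6,5,6,8,8,8]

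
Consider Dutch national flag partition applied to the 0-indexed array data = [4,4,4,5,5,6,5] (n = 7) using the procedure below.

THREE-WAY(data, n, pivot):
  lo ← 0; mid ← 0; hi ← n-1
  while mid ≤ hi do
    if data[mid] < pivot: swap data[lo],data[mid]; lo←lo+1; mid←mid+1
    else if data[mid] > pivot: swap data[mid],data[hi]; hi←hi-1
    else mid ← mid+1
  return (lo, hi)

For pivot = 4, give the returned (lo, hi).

lo=0 mid=0 hi=6
4=4: mid=1
4=4: mid=2
4=4: mid=3
5>4: swap(3,6), hi=5 ⇒ [4,4,4,5,5,6,5]
5>4: swap(3,5), hi=4 ⇒ [4,4,4,6,5,5,5]
6>4: swap(3,4), hi=3 ⇒ [4,4,4,5,6,5,5]
5>4: swap(3,3), hi=2 ⇒ [4,4,4,5,6,5,5]
done. lo=0 hi=2; data=[4,4,4,5,6,5,5]

(0, 2)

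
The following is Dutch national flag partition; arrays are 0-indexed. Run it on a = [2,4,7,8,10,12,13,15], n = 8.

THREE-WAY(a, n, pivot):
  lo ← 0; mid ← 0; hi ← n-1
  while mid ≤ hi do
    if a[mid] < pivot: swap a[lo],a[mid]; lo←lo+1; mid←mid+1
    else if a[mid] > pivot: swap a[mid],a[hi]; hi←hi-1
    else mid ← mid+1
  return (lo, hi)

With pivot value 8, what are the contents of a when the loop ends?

[2,4,7,8,12,13,15,10]

lo=0 mid=0 hi=7
2<8: swap(0,0), lo=1 mid=1 ⇒ [2,4,7,8,10,12,13,15]
4<8: swap(1,1), lo=2 mid=2 ⇒ [2,4,7,8,10,12,13,15]
7<8: swap(2,2), lo=3 mid=3 ⇒ [2,4,7,8,10,12,13,15]
8=8: mid=4
10>8: swap(4,7), hi=6 ⇒ [2,4,7,8,15,12,13,10]
15>8: swap(4,6), hi=5 ⇒ [2,4,7,8,13,12,15,10]
13>8: swap(4,5), hi=4 ⇒ [2,4,7,8,12,13,15,10]
12>8: swap(4,4), hi=3 ⇒ [2,4,7,8,12,13,15,10]
done. lo=3 hi=3; a=[2,4,7,8,12,13,15,10]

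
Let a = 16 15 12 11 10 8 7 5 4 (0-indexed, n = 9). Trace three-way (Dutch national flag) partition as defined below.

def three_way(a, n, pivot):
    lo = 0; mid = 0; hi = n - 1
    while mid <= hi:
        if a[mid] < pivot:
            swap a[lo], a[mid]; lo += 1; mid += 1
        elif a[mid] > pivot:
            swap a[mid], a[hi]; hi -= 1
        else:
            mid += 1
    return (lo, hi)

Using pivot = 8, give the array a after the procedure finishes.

pivot = 8; lo=0, mid=0, hi=8
a[mid]=16>8: swap a[0],a[8]; hi=7 → 4 15 12 11 10 8 7 5 16
a[mid]=4<8: swap a[0],a[0]; lo=1,mid=1 → 4 15 12 11 10 8 7 5 16
a[mid]=15>8: swap a[1],a[7]; hi=6 → 4 5 12 11 10 8 7 15 16
a[mid]=5<8: swap a[1],a[1]; lo=2,mid=2 → 4 5 12 11 10 8 7 15 16
a[mid]=12>8: swap a[2],a[6]; hi=5 → 4 5 7 11 10 8 12 15 16
a[mid]=7<8: swap a[2],a[2]; lo=3,mid=3 → 4 5 7 11 10 8 12 15 16
a[mid]=11>8: swap a[3],a[5]; hi=4 → 4 5 7 8 10 11 12 15 16
a[mid]=8=8: mid=4
a[mid]=10>8: swap a[4],a[4]; hi=3 → 4 5 7 8 10 11 12 15 16
end: lo=3, hi=3; a = 4 5 7 8 10 11 12 15 16

4 5 7 8 10 11 12 15 16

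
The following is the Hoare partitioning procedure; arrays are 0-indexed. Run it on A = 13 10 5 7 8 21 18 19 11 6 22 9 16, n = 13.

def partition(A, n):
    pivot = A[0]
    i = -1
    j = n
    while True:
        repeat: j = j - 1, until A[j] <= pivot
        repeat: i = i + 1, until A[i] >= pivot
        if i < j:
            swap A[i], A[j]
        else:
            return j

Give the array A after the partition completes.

pivot=13
j stops at 11 (9), i stops at 0 (13); swap ⇒ 9 10 5 7 8 21 18 19 11 6 22 13 16
j stops at 9 (6), i stops at 5 (21); swap ⇒ 9 10 5 7 8 6 18 19 11 21 22 13 16
j stops at 8 (11), i stops at 6 (18); swap ⇒ 9 10 5 7 8 6 11 19 18 21 22 13 16
j stops at 6, i stops at 7; i≥j ⇒ return 6. A=9 10 5 7 8 6 11 19 18 21 22 13 16

9 10 5 7 8 6 11 19 18 21 22 13 16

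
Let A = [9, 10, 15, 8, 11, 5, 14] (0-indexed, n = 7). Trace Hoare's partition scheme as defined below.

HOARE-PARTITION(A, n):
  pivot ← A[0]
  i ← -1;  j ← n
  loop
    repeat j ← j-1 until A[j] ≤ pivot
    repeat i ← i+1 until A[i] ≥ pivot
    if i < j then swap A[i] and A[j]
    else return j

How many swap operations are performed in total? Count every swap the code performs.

2

pivot = A[0] = 9; i = -1, j = 7
j→5 (A[5]=5≤9), i→0 (A[0]=9≥9); i<j, swap → [5, 10, 15, 8, 11, 9, 14]
j→3 (A[3]=8≤9), i→1 (A[1]=10≥9); i<j, swap → [5, 8, 15, 10, 11, 9, 14]
j→1, i→2; i≥j, return j=1. A = [5, 8, 15, 10, 11, 9, 14]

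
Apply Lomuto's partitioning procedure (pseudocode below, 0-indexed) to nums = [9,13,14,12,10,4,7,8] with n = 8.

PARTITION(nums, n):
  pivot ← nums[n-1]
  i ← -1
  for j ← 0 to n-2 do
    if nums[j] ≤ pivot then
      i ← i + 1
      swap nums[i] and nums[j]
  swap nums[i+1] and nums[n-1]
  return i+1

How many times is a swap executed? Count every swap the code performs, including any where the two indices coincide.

pivot = nums[7] = 8; i = -1
j=0: nums[0]=9 > 8 → no swap
j=1: nums[1]=13 > 8 → no swap
j=2: nums[2]=14 > 8 → no swap
j=3: nums[3]=12 > 8 → no swap
j=4: nums[4]=10 > 8 → no swap
j=5: nums[5]=4 ≤ 8 → i=0, swap nums[0],nums[5] → [4,13,14,12,10,9,7,8]
j=6: nums[6]=7 ≤ 8 → i=1, swap nums[1],nums[6] → [4,7,14,12,10,9,13,8]
final swap nums[2],nums[7] → [4,7,8,12,10,9,13,14]; return 2

3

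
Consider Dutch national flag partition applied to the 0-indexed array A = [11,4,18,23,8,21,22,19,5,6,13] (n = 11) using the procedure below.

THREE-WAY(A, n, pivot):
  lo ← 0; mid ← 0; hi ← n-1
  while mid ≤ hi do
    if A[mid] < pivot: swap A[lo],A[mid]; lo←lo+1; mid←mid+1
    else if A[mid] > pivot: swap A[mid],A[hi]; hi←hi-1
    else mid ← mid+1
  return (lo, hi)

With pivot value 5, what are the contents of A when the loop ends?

lo=0 mid=0 hi=10
11>5: swap(0,10), hi=9 ⇒ [13,4,18,23,8,21,22,19,5,6,11]
13>5: swap(0,9), hi=8 ⇒ [6,4,18,23,8,21,22,19,5,13,11]
6>5: swap(0,8), hi=7 ⇒ [5,4,18,23,8,21,22,19,6,13,11]
5=5: mid=1
4<5: swap(0,1), lo=1 mid=2 ⇒ [4,5,18,23,8,21,22,19,6,13,11]
18>5: swap(2,7), hi=6 ⇒ [4,5,19,23,8,21,22,18,6,13,11]
19>5: swap(2,6), hi=5 ⇒ [4,5,22,23,8,21,19,18,6,13,11]
22>5: swap(2,5), hi=4 ⇒ [4,5,21,23,8,22,19,18,6,13,11]
21>5: swap(2,4), hi=3 ⇒ [4,5,8,23,21,22,19,18,6,13,11]
8>5: swap(2,3), hi=2 ⇒ [4,5,23,8,21,22,19,18,6,13,11]
23>5: swap(2,2), hi=1 ⇒ [4,5,23,8,21,22,19,18,6,13,11]
done. lo=1 hi=1; A=[4,5,23,8,21,22,19,18,6,13,11]

[4,5,23,8,21,22,19,18,6,13,11]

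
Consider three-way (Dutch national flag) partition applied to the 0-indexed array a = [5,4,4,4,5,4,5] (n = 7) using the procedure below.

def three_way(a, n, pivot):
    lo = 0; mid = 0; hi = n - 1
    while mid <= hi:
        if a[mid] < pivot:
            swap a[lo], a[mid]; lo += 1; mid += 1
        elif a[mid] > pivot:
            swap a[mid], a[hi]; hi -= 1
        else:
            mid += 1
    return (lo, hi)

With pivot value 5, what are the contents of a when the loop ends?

pivot = 5; lo=0, mid=0, hi=6
a[mid]=5=5: mid=1
a[mid]=4<5: swap a[0],a[1]; lo=1,mid=2 → [4,5,4,4,5,4,5]
a[mid]=4<5: swap a[1],a[2]; lo=2,mid=3 → [4,4,5,4,5,4,5]
a[mid]=4<5: swap a[2],a[3]; lo=3,mid=4 → [4,4,4,5,5,4,5]
a[mid]=5=5: mid=5
a[mid]=4<5: swap a[3],a[5]; lo=4,mid=6 → [4,4,4,4,5,5,5]
a[mid]=5=5: mid=7
end: lo=4, hi=6; a = [4,4,4,4,5,5,5]

[4,4,4,4,5,5,5]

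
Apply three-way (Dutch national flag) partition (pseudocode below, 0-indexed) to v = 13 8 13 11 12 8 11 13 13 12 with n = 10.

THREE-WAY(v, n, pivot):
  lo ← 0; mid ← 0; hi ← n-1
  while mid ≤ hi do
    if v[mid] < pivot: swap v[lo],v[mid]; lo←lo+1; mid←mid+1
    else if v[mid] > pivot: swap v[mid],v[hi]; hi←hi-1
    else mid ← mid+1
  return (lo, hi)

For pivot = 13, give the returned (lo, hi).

(6, 9)

pivot = 13; lo=0, mid=0, hi=9
v[mid]=13=13: mid=1
v[mid]=8<13: swap v[0],v[1]; lo=1,mid=2 → 8 13 13 11 12 8 11 13 13 12
v[mid]=13=13: mid=3
v[mid]=11<13: swap v[1],v[3]; lo=2,mid=4 → 8 11 13 13 12 8 11 13 13 12
v[mid]=12<13: swap v[2],v[4]; lo=3,mid=5 → 8 11 12 13 13 8 11 13 13 12
v[mid]=8<13: swap v[3],v[5]; lo=4,mid=6 → 8 11 12 8 13 13 11 13 13 12
v[mid]=11<13: swap v[4],v[6]; lo=5,mid=7 → 8 11 12 8 11 13 13 13 13 12
v[mid]=13=13: mid=8
v[mid]=13=13: mid=9
v[mid]=12<13: swap v[5],v[9]; lo=6,mid=10 → 8 11 12 8 11 12 13 13 13 13
end: lo=6, hi=9; v = 8 11 12 8 11 12 13 13 13 13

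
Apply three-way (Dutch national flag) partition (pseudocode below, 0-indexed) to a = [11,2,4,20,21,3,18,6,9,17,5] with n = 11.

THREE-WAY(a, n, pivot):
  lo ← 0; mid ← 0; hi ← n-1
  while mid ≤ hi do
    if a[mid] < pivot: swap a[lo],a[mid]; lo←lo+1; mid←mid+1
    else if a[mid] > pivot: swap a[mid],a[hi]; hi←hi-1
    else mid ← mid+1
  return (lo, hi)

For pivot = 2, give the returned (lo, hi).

(0, 0)

pivot = 2; lo=0, mid=0, hi=10
a[mid]=11>2: swap a[0],a[10]; hi=9 → [5,2,4,20,21,3,18,6,9,17,11]
a[mid]=5>2: swap a[0],a[9]; hi=8 → [17,2,4,20,21,3,18,6,9,5,11]
a[mid]=17>2: swap a[0],a[8]; hi=7 → [9,2,4,20,21,3,18,6,17,5,11]
a[mid]=9>2: swap a[0],a[7]; hi=6 → [6,2,4,20,21,3,18,9,17,5,11]
a[mid]=6>2: swap a[0],a[6]; hi=5 → [18,2,4,20,21,3,6,9,17,5,11]
a[mid]=18>2: swap a[0],a[5]; hi=4 → [3,2,4,20,21,18,6,9,17,5,11]
a[mid]=3>2: swap a[0],a[4]; hi=3 → [21,2,4,20,3,18,6,9,17,5,11]
a[mid]=21>2: swap a[0],a[3]; hi=2 → [20,2,4,21,3,18,6,9,17,5,11]
a[mid]=20>2: swap a[0],a[2]; hi=1 → [4,2,20,21,3,18,6,9,17,5,11]
a[mid]=4>2: swap a[0],a[1]; hi=0 → [2,4,20,21,3,18,6,9,17,5,11]
a[mid]=2=2: mid=1
end: lo=0, hi=0; a = [2,4,20,21,3,18,6,9,17,5,11]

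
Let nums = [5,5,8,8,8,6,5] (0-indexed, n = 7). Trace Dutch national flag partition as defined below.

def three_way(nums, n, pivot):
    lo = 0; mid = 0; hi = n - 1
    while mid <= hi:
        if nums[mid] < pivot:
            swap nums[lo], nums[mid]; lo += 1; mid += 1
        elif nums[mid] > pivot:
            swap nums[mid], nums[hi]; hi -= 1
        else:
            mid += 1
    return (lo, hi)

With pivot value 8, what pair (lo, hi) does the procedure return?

(4, 6)

pivot = 8; lo=0, mid=0, hi=6
nums[mid]=5<8: swap nums[0],nums[0]; lo=1,mid=1 → [5,5,8,8,8,6,5]
nums[mid]=5<8: swap nums[1],nums[1]; lo=2,mid=2 → [5,5,8,8,8,6,5]
nums[mid]=8=8: mid=3
nums[mid]=8=8: mid=4
nums[mid]=8=8: mid=5
nums[mid]=6<8: swap nums[2],nums[5]; lo=3,mid=6 → [5,5,6,8,8,8,5]
nums[mid]=5<8: swap nums[3],nums[6]; lo=4,mid=7 → [5,5,6,5,8,8,8]
end: lo=4, hi=6; nums = [5,5,6,5,8,8,8]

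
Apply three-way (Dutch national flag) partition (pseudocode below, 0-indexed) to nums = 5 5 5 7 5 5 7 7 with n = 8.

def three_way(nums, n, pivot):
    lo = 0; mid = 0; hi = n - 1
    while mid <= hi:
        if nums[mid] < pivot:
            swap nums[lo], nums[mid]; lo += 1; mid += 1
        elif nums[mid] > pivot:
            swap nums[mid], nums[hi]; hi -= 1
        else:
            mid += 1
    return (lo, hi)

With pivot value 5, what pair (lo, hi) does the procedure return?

(0, 4)

lo=0 mid=0 hi=7
5=5: mid=1
5=5: mid=2
5=5: mid=3
7>5: swap(3,7), hi=6 ⇒ 5 5 5 7 5 5 7 7
7>5: swap(3,6), hi=5 ⇒ 5 5 5 7 5 5 7 7
7>5: swap(3,5), hi=4 ⇒ 5 5 5 5 5 7 7 7
5=5: mid=4
5=5: mid=5
done. lo=0 hi=4; nums=5 5 5 5 5 7 7 7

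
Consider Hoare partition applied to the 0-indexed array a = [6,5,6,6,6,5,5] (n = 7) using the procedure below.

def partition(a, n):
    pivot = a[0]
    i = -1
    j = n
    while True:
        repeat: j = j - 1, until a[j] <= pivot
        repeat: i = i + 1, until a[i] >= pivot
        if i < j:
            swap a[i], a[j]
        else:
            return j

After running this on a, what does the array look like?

[5,5,5,6,6,6,6]

pivot = a[0] = 6; i = -1, j = 7
j→6 (a[6]=5≤6), i→0 (a[0]=6≥6); i<j, swap → [5,5,6,6,6,5,6]
j→5 (a[5]=5≤6), i→2 (a[2]=6≥6); i<j, swap → [5,5,5,6,6,6,6]
j→4 (a[4]=6≤6), i→3 (a[3]=6≥6); i<j, swap → [5,5,5,6,6,6,6]
j→3, i→4; i≥j, return j=3. a = [5,5,5,6,6,6,6]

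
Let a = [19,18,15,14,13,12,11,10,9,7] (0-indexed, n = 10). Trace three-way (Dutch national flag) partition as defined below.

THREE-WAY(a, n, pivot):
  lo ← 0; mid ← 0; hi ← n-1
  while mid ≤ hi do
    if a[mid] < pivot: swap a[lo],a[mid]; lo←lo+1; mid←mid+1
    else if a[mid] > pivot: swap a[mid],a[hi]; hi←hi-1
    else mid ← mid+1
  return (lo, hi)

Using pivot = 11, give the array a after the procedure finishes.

lo=0 mid=0 hi=9
19>11: swap(0,9), hi=8 ⇒ [7,18,15,14,13,12,11,10,9,19]
7<11: swap(0,0), lo=1 mid=1 ⇒ [7,18,15,14,13,12,11,10,9,19]
18>11: swap(1,8), hi=7 ⇒ [7,9,15,14,13,12,11,10,18,19]
9<11: swap(1,1), lo=2 mid=2 ⇒ [7,9,15,14,13,12,11,10,18,19]
15>11: swap(2,7), hi=6 ⇒ [7,9,10,14,13,12,11,15,18,19]
10<11: swap(2,2), lo=3 mid=3 ⇒ [7,9,10,14,13,12,11,15,18,19]
14>11: swap(3,6), hi=5 ⇒ [7,9,10,11,13,12,14,15,18,19]
11=11: mid=4
13>11: swap(4,5), hi=4 ⇒ [7,9,10,11,12,13,14,15,18,19]
12>11: swap(4,4), hi=3 ⇒ [7,9,10,11,12,13,14,15,18,19]
done. lo=3 hi=3; a=[7,9,10,11,12,13,14,15,18,19]

[7,9,10,11,12,13,14,15,18,19]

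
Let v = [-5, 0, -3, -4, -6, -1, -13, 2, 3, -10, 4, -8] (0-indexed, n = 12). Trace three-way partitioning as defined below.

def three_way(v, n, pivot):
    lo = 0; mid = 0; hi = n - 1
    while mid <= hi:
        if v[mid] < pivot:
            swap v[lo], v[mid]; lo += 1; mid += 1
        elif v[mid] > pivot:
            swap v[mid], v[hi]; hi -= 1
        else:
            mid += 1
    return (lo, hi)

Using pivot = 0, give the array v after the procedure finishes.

pivot = 0; lo=0, mid=0, hi=11
v[mid]=-5<0: swap v[0],v[0]; lo=1,mid=1 → [-5, 0, -3, -4, -6, -1, -13, 2, 3, -10, 4, -8]
v[mid]=0=0: mid=2
v[mid]=-3<0: swap v[1],v[2]; lo=2,mid=3 → [-5, -3, 0, -4, -6, -1, -13, 2, 3, -10, 4, -8]
v[mid]=-4<0: swap v[2],v[3]; lo=3,mid=4 → [-5, -3, -4, 0, -6, -1, -13, 2, 3, -10, 4, -8]
v[mid]=-6<0: swap v[3],v[4]; lo=4,mid=5 → [-5, -3, -4, -6, 0, -1, -13, 2, 3, -10, 4, -8]
v[mid]=-1<0: swap v[4],v[5]; lo=5,mid=6 → [-5, -3, -4, -6, -1, 0, -13, 2, 3, -10, 4, -8]
v[mid]=-13<0: swap v[5],v[6]; lo=6,mid=7 → [-5, -3, -4, -6, -1, -13, 0, 2, 3, -10, 4, -8]
v[mid]=2>0: swap v[7],v[11]; hi=10 → [-5, -3, -4, -6, -1, -13, 0, -8, 3, -10, 4, 2]
v[mid]=-8<0: swap v[6],v[7]; lo=7,mid=8 → [-5, -3, -4, -6, -1, -13, -8, 0, 3, -10, 4, 2]
v[mid]=3>0: swap v[8],v[10]; hi=9 → [-5, -3, -4, -6, -1, -13, -8, 0, 4, -10, 3, 2]
v[mid]=4>0: swap v[8],v[9]; hi=8 → [-5, -3, -4, -6, -1, -13, -8, 0, -10, 4, 3, 2]
v[mid]=-10<0: swap v[7],v[8]; lo=8,mid=9 → [-5, -3, -4, -6, -1, -13, -8, -10, 0, 4, 3, 2]
end: lo=8, hi=8; v = [-5, -3, -4, -6, -1, -13, -8, -10, 0, 4, 3, 2]

[-5, -3, -4, -6, -1, -13, -8, -10, 0, 4, 3, 2]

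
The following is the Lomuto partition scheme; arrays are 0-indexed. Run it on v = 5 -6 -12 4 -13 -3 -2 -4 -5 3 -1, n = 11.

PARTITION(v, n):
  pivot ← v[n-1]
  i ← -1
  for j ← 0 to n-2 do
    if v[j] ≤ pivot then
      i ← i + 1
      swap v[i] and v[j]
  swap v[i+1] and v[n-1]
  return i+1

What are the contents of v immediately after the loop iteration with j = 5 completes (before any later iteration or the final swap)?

-6 -12 -13 -3 5 4 -2 -4 -5 3 -1

pivot = v[10] = -1; i = -1
j=0: v[0]=5 > -1 → no swap
j=1: v[1]=-6 ≤ -1 → i=0, swap v[0],v[1] → -6 5 -12 4 -13 -3 -2 -4 -5 3 -1
j=2: v[2]=-12 ≤ -1 → i=1, swap v[1],v[2] → -6 -12 5 4 -13 -3 -2 -4 -5 3 -1
j=3: v[3]=4 > -1 → no swap
j=4: v[4]=-13 ≤ -1 → i=2, swap v[2],v[4] → -6 -12 -13 4 5 -3 -2 -4 -5 3 -1
j=5: v[5]=-3 ≤ -1 → i=3, swap v[3],v[5] → -6 -12 -13 -3 5 4 -2 -4 -5 3 -1
(after j=5) v = -6 -12 -13 -3 5 4 -2 -4 -5 3 -1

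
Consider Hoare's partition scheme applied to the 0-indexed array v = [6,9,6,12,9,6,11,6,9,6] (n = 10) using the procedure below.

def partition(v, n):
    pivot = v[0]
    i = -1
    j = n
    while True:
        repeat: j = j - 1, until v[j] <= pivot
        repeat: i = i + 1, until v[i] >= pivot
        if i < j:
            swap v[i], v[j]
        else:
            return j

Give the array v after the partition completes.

pivot = v[0] = 6; i = -1, j = 10
j→9 (v[9]=6≤6), i→0 (v[0]=6≥6); i<j, swap → [6,9,6,12,9,6,11,6,9,6]
j→7 (v[7]=6≤6), i→1 (v[1]=9≥6); i<j, swap → [6,6,6,12,9,6,11,9,9,6]
j→5 (v[5]=6≤6), i→2 (v[2]=6≥6); i<j, swap → [6,6,6,12,9,6,11,9,9,6]
j→2, i→3; i≥j, return j=2. v = [6,6,6,12,9,6,11,9,9,6]

[6,6,6,12,9,6,11,9,9,6]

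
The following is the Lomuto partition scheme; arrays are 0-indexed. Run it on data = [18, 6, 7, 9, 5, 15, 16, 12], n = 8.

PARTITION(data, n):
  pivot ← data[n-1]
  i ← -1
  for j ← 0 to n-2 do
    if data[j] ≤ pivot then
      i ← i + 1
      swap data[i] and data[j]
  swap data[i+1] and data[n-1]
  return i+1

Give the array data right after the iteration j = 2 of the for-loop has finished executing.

pivot=12, i=-1
j=0: 18>12, skip
j=1: 6≤12, i=0, swap(0,1) ⇒ [6, 18, 7, 9, 5, 15, 16, 12]
j=2: 7≤12, i=1, swap(1,2) ⇒ [6, 7, 18, 9, 5, 15, 16, 12]
(after j=2) data = [6, 7, 18, 9, 5, 15, 16, 12]

[6, 7, 18, 9, 5, 15, 16, 12]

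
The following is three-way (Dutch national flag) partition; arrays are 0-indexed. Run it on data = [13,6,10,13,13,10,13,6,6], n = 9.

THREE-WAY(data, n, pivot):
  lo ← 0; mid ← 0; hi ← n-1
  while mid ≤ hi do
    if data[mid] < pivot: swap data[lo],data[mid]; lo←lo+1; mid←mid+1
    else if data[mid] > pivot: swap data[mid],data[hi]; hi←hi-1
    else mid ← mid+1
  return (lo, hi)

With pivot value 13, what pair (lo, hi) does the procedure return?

pivot = 13; lo=0, mid=0, hi=8
data[mid]=13=13: mid=1
data[mid]=6<13: swap data[0],data[1]; lo=1,mid=2 → [6,13,10,13,13,10,13,6,6]
data[mid]=10<13: swap data[1],data[2]; lo=2,mid=3 → [6,10,13,13,13,10,13,6,6]
data[mid]=13=13: mid=4
data[mid]=13=13: mid=5
data[mid]=10<13: swap data[2],data[5]; lo=3,mid=6 → [6,10,10,13,13,13,13,6,6]
data[mid]=13=13: mid=7
data[mid]=6<13: swap data[3],data[7]; lo=4,mid=8 → [6,10,10,6,13,13,13,13,6]
data[mid]=6<13: swap data[4],data[8]; lo=5,mid=9 → [6,10,10,6,6,13,13,13,13]
end: lo=5, hi=8; data = [6,10,10,6,6,13,13,13,13]

(5, 8)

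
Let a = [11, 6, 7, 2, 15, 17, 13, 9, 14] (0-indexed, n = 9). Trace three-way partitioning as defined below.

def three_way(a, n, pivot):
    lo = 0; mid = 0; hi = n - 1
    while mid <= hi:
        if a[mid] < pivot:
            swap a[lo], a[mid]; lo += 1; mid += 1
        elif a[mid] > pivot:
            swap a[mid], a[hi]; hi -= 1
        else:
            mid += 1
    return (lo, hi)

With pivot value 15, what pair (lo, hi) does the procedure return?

(7, 7)

lo=0 mid=0 hi=8
11<15: swap(0,0), lo=1 mid=1 ⇒ [11, 6, 7, 2, 15, 17, 13, 9, 14]
6<15: swap(1,1), lo=2 mid=2 ⇒ [11, 6, 7, 2, 15, 17, 13, 9, 14]
7<15: swap(2,2), lo=3 mid=3 ⇒ [11, 6, 7, 2, 15, 17, 13, 9, 14]
2<15: swap(3,3), lo=4 mid=4 ⇒ [11, 6, 7, 2, 15, 17, 13, 9, 14]
15=15: mid=5
17>15: swap(5,8), hi=7 ⇒ [11, 6, 7, 2, 15, 14, 13, 9, 17]
14<15: swap(4,5), lo=5 mid=6 ⇒ [11, 6, 7, 2, 14, 15, 13, 9, 17]
13<15: swap(5,6), lo=6 mid=7 ⇒ [11, 6, 7, 2, 14, 13, 15, 9, 17]
9<15: swap(6,7), lo=7 mid=8 ⇒ [11, 6, 7, 2, 14, 13, 9, 15, 17]
done. lo=7 hi=7; a=[11, 6, 7, 2, 14, 13, 9, 15, 17]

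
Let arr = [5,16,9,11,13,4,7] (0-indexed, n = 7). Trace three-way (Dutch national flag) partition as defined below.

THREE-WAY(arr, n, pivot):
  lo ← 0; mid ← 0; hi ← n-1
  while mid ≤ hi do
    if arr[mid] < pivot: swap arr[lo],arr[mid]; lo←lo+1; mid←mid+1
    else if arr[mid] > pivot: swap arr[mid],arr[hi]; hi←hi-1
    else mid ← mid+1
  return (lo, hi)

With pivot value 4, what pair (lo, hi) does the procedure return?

(0, 0)

lo=0 mid=0 hi=6
5>4: swap(0,6), hi=5 ⇒ [7,16,9,11,13,4,5]
7>4: swap(0,5), hi=4 ⇒ [4,16,9,11,13,7,5]
4=4: mid=1
16>4: swap(1,4), hi=3 ⇒ [4,13,9,11,16,7,5]
13>4: swap(1,3), hi=2 ⇒ [4,11,9,13,16,7,5]
11>4: swap(1,2), hi=1 ⇒ [4,9,11,13,16,7,5]
9>4: swap(1,1), hi=0 ⇒ [4,9,11,13,16,7,5]
done. lo=0 hi=0; arr=[4,9,11,13,16,7,5]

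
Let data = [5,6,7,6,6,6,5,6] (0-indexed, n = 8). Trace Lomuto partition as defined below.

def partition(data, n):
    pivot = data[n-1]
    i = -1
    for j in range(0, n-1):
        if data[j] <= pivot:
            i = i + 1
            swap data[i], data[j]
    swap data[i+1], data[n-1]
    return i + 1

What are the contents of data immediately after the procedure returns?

pivot = data[7] = 6; i = -1
j=0: data[0]=5 ≤ 6 → i=0, swap data[0],data[0] (no change) → [5,6,7,6,6,6,5,6]
j=1: data[1]=6 ≤ 6 → i=1, swap data[1],data[1] (no change) → [5,6,7,6,6,6,5,6]
j=2: data[2]=7 > 6 → no swap
j=3: data[3]=6 ≤ 6 → i=2, swap data[2],data[3] → [5,6,6,7,6,6,5,6]
j=4: data[4]=6 ≤ 6 → i=3, swap data[3],data[4] → [5,6,6,6,7,6,5,6]
j=5: data[5]=6 ≤ 6 → i=4, swap data[4],data[5] → [5,6,6,6,6,7,5,6]
j=6: data[6]=5 ≤ 6 → i=5, swap data[5],data[6] → [5,6,6,6,6,5,7,6]
final swap data[6],data[7] → [5,6,6,6,6,5,6,7]; return 6

[5,6,6,6,6,5,6,7]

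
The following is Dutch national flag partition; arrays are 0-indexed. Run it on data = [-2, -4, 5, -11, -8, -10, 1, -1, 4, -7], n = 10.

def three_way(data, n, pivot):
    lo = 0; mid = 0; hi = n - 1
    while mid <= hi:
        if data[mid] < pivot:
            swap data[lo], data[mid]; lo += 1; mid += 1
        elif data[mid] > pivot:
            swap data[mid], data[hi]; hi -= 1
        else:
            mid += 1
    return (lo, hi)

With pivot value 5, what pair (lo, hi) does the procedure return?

(9, 9)

pivot = 5; lo=0, mid=0, hi=9
data[mid]=-2<5: swap data[0],data[0]; lo=1,mid=1 → [-2, -4, 5, -11, -8, -10, 1, -1, 4, -7]
data[mid]=-4<5: swap data[1],data[1]; lo=2,mid=2 → [-2, -4, 5, -11, -8, -10, 1, -1, 4, -7]
data[mid]=5=5: mid=3
data[mid]=-11<5: swap data[2],data[3]; lo=3,mid=4 → [-2, -4, -11, 5, -8, -10, 1, -1, 4, -7]
data[mid]=-8<5: swap data[3],data[4]; lo=4,mid=5 → [-2, -4, -11, -8, 5, -10, 1, -1, 4, -7]
data[mid]=-10<5: swap data[4],data[5]; lo=5,mid=6 → [-2, -4, -11, -8, -10, 5, 1, -1, 4, -7]
data[mid]=1<5: swap data[5],data[6]; lo=6,mid=7 → [-2, -4, -11, -8, -10, 1, 5, -1, 4, -7]
data[mid]=-1<5: swap data[6],data[7]; lo=7,mid=8 → [-2, -4, -11, -8, -10, 1, -1, 5, 4, -7]
data[mid]=4<5: swap data[7],data[8]; lo=8,mid=9 → [-2, -4, -11, -8, -10, 1, -1, 4, 5, -7]
data[mid]=-7<5: swap data[8],data[9]; lo=9,mid=10 → [-2, -4, -11, -8, -10, 1, -1, 4, -7, 5]
end: lo=9, hi=9; data = [-2, -4, -11, -8, -10, 1, -1, 4, -7, 5]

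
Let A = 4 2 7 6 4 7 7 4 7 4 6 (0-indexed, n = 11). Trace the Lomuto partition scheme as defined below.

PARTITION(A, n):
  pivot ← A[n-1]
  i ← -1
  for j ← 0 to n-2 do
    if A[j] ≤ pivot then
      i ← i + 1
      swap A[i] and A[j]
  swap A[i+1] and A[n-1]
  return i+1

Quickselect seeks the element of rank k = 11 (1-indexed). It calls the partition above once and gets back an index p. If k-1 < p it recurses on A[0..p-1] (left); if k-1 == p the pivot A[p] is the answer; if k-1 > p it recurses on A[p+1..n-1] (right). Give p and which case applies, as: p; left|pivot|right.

pivot = A[10] = 6; i = -1
j=0: A[0]=4 ≤ 6 → i=0, swap A[0],A[0] (no change) → 4 2 7 6 4 7 7 4 7 4 6
j=1: A[1]=2 ≤ 6 → i=1, swap A[1],A[1] (no change) → 4 2 7 6 4 7 7 4 7 4 6
j=2: A[2]=7 > 6 → no swap
j=3: A[3]=6 ≤ 6 → i=2, swap A[2],A[3] → 4 2 6 7 4 7 7 4 7 4 6
j=4: A[4]=4 ≤ 6 → i=3, swap A[3],A[4] → 4 2 6 4 7 7 7 4 7 4 6
j=5: A[5]=7 > 6 → no swap
j=6: A[6]=7 > 6 → no swap
j=7: A[7]=4 ≤ 6 → i=4, swap A[4],A[7] → 4 2 6 4 4 7 7 7 7 4 6
j=8: A[8]=7 > 6 → no swap
j=9: A[9]=4 ≤ 6 → i=5, swap A[5],A[9] → 4 2 6 4 4 4 7 7 7 7 6
final swap A[6],A[10] → 4 2 6 4 4 4 6 7 7 7 7; return 6
p = 6; k-1 = 10 > 6 ⇒ right

6; right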